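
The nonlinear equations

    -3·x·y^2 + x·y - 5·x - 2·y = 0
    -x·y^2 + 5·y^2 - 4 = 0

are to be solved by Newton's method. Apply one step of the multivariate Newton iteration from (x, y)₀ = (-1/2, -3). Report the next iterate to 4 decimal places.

(-0.2601, -1.6866)

At (-1/2, -3): F = (23.5000, 45.5000).
Jacobian J = [[-3·y^2 + y - 5, -6·x·y + x - 2], [-y^2, -2·x·y + 10·y]].
At the point, J = [[-35.0000, -11.5000], [-9.0000, -33.0000]] (det J = 1051.5000).
Solving J·Δ = −F gives Δ = (0.2399, 1.3134).
Then the next iterate is (x, y)₁ = (-0.2601, -1.6866).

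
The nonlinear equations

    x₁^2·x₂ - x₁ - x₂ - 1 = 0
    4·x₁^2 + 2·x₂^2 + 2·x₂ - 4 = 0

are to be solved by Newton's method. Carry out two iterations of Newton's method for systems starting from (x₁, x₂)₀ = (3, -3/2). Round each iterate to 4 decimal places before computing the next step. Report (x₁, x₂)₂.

(1.6400, 1.4698)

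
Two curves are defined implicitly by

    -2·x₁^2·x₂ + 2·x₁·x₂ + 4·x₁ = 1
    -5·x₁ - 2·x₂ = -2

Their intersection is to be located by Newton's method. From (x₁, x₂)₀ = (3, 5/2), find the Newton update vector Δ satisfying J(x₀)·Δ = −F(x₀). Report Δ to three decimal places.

(-9.889, 15.722)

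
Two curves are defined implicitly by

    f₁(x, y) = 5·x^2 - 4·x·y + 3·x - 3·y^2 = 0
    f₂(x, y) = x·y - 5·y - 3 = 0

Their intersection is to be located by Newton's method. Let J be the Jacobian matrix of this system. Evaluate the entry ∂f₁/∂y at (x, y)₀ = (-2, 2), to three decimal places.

-4.000

∂f₁/∂y = -4·x - 6·y.
At (-2, 2) this is -4.000.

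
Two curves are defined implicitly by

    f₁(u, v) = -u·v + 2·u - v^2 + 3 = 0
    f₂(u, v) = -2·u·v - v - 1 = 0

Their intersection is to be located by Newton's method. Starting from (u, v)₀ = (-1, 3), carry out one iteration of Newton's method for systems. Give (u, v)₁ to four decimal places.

(-0.8387, 1.9677)

At (-1, 3): F = (-5.0000, 2.0000).
Jacobian J = [[-v + 2, -u - 2·v], [-2·v, -2·u - 1]].
At the point, J = [[-1.0000, -5.0000], [-6.0000, 1.0000]] (det J = -31.0000).
Solving J·Δ = −F gives Δ = (0.1613, -1.0323).
Then the next iterate is (u, v)₁ = (-0.8387, 1.9677).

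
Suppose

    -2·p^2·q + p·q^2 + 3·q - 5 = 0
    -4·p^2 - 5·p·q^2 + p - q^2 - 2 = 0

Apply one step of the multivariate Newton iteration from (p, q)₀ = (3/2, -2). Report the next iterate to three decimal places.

(2.111, -0.164)

At (3/2, -2): F = (4.000, -43.500).
Jacobian J = [[-4·p·q + q^2, -2·p^2 + 2·p·q + 3], [-8·p - 5·q^2 + 1, -10·p·q - 2·q]].
At the point, J = [[16.000, -7.500], [-31.000, 34.000]] (det J = 311.500).
Solving J·Δ = −F gives Δ = (0.611, 1.836).
Then the next iterate is (p, q)₁ = (2.111, -0.164).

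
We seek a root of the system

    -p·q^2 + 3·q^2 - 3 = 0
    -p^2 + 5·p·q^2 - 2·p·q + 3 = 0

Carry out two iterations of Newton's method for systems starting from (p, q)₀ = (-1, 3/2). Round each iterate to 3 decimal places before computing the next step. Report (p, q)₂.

(-1.006, 0.875)

At (-1, 3/2): F = (6.000, -6.250).
Jacobian J = [[-q^2, -2·p·q + 6·q], [-2·p + 5·q^2 - 2·q, 10·p·q - 2·p]].
At the point, J = [[-2.250, 12.000], [10.250, -13.000]] (det J = -93.750).
Solving J·Δ = −F gives Δ = (-0.032, -0.506).
Then the next iterate is (p, q)₁ = (-1.032, 0.994).
Round to (-1.032, 0.994) and repeat: F = (0.98376, -1.11167), J = [[-0.98804, 8.01562], [5.01618, -8.19408]].
Δ = (0.026, -0.119), so (p, q)₂ = (-1.006, 0.875).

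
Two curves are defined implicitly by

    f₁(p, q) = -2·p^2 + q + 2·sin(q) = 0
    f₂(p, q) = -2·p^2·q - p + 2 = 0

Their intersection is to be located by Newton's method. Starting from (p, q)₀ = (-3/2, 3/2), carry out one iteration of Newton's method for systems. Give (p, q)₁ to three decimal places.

(-1.272, 1.183)

At (-3/2, 3/2): F = (-1.00501, -3.250).
Jacobian J = [[-4·p, 2·cos(q) + 1], [-4·p·q - 1, -2·p^2]].
At the point, J = [[6.000, 1.14147], [8.000, -4.500]] (det J = -36.13180).
Solving J·Δ = −F gives Δ = (0.228, -0.317).
Then the next iterate is (p, q)₁ = (-1.272, 1.183).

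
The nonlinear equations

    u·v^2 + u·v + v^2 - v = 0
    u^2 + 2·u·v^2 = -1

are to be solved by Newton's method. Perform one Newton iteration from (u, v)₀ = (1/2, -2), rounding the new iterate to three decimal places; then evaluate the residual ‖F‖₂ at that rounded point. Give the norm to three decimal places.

At (1/2, -2): F = (7.000, 5.250).
Jacobian J = [[v^2 + v, 2·u·v + u + 2·v - 1], [2·u + 2·v^2, 4·u·v]].
At the point, J = [[2.000, -6.500], [9.000, -4.000]] (det J = 50.500).
Solving J·Δ = −F gives Δ = (-0.121, 1.040).
Then the next iterate is (u, v)₁ = (0.379, -0.960).
Re-evaluating at (0.379, -0.960): F = (1.86705, 1.84221), so ‖F‖₂ = 2.623.

2.623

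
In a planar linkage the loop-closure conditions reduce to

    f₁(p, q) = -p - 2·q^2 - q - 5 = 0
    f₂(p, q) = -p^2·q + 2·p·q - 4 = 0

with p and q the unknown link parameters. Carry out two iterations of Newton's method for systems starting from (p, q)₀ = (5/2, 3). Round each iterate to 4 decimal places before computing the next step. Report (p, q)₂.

(-0.6203, -0.6656)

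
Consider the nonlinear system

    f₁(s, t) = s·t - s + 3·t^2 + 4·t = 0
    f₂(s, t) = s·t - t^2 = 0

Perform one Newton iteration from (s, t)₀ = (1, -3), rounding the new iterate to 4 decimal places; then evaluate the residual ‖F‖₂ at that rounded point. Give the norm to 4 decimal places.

4.1339

At (1, -3): F = (11.0000, -12.0000).
Jacobian J = [[t - 1, s + 6·t + 4], [t, s - 2·t]].
At the point, J = [[-4.0000, -13.0000], [-3.0000, 7.0000]] (det J = -67.0000).
Solving J·Δ = −F gives Δ = (-1.1791, 1.2090).
Then the next iterate is (s, t)₁ = (-0.1791, -1.7910).
Re-evaluating at (-0.1791, -1.7910): F = (2.958911, -2.886913), so ‖F‖₂ = 4.1339.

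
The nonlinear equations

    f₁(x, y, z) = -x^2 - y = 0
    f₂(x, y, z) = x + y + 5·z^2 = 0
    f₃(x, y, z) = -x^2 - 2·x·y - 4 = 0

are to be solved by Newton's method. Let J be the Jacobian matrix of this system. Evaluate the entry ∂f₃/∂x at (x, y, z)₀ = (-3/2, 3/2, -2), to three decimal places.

0.000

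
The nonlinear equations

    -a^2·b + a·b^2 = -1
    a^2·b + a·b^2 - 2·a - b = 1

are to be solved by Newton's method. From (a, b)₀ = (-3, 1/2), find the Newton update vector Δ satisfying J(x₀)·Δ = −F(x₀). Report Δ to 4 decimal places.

At (-3, 1/2): F = (-4.2500, 8.2500).
Jacobian J = [[-2·a·b + b^2, -a^2 + 2·a·b], [2·a·b + b^2 - 2, a^2 + 2·a·b - 1]].
At the point, J = [[3.2500, -12.0000], [-4.7500, 5.0000]] (det J = -40.7500).
Solving J·Δ = −F gives Δ = (1.9080, 0.1626).

(1.9080, 0.1626)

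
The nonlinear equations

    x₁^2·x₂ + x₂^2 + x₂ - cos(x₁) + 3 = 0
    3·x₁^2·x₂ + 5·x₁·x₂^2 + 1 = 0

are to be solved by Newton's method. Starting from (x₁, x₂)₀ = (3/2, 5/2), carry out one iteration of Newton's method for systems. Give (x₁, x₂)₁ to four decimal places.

(4.9339, -3.1344)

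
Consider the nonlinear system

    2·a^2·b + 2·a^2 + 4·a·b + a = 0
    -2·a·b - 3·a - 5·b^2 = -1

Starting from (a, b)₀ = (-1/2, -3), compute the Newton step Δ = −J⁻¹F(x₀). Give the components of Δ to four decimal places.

(0.3353, 1.4353)

At (-1/2, -3): F = (4.5000, -45.5000).
Jacobian J = [[4·a·b + 4·a + 4·b + 1, 2·a^2 + 4·a], [-2·b - 3, -2·a - 10·b]].
At the point, J = [[-7.0000, -1.5000], [3.0000, 31.0000]] (det J = -212.5000).
Solving J·Δ = −F gives Δ = (0.3353, 1.4353).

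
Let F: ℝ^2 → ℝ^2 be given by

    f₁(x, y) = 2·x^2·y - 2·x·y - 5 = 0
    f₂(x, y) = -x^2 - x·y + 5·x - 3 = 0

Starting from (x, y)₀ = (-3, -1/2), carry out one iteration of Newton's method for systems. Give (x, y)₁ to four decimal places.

At (-3, -1/2): F = (-17.0000, -28.5000).
Jacobian J = [[4·x·y - 2·y, 2·x^2 - 2·x], [-2·x - y + 5, -x]].
At the point, J = [[7.0000, 24.0000], [11.5000, 3.0000]] (det J = -255.0000).
Solving J·Δ = −F gives Δ = (2.4824, -0.0157).
Then the next iterate is (x, y)₁ = (-0.5176, -0.5157).

(-0.5176, -0.5157)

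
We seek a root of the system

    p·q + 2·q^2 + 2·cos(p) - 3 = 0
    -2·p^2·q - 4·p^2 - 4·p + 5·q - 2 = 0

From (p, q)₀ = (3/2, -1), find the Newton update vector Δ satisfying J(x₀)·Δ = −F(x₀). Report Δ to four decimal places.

(-1.6956, 1.0879)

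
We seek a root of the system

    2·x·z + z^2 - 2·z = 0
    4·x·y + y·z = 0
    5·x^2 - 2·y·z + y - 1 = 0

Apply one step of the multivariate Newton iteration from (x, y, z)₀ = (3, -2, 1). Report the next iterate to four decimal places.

At (3, -2, 1): F = (5.0000, -26.0000, 46.0000).
Jacobian J = [[2·z, 0, 2·x + 2·z - 2], [4·y, 4·x + z, y], [10·x, -2·z + 1, -2·y]].
At the point, J = [[2.0000, 0.0000, 6.0000], [-8.0000, 13.0000, -2.0000], [30.0000, -1.0000, 4.0000]] (det J = -2192.0000).
Solving J·Δ = −F gives Δ = (-1.4516, 1.0529, -0.3495).
Then the next iterate is (x, y, z)₁ = (1.5484, -0.9471, 0.6505).

(1.5484, -0.9471, 0.6505)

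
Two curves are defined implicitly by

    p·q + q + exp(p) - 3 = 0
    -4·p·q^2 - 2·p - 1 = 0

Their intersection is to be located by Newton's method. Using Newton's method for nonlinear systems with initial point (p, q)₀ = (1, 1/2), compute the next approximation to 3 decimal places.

(1.746, -1.059)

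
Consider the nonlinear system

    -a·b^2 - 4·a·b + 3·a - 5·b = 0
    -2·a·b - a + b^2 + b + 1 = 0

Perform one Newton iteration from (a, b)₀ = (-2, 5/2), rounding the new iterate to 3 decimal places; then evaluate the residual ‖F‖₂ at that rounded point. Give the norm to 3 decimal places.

24.136

At (-2, 5/2): F = (14.000, 21.750).
Jacobian J = [[-b^2 - 4·b + 3, -2·a·b - 4·a - 5], [-2·b - 1, -2·a + 2·b + 1]].
At the point, J = [[-13.250, 13.000], [-6.000, 10.000]] (det J = -54.500).
Solving J·Δ = −F gives Δ = (-2.619, -3.747).
Then the next iterate is (a, b)₁ = (-4.619, -1.247).
Re-evaluating at (-4.619, -1.247): F = (-23.47899, -5.59278), so ‖F‖₂ = 24.136.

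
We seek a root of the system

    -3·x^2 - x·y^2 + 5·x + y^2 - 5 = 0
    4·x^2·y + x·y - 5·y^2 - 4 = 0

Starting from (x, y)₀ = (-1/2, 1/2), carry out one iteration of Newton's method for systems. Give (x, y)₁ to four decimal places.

At (-1/2, 1/2): F = (-7.8750, -5.0000).
Jacobian J = [[-6·x - y^2 + 5, -2·x·y + 2·y], [8·x·y + y, 4·x^2 + x - 10·y]].
At the point, J = [[7.7500, 1.5000], [-1.5000, -4.5000]] (det J = -32.6250).
Solving J·Δ = −F gives Δ = (1.3161, -1.5498).
Then the next iterate is (x, y)₁ = (0.8161, -1.0498).

(0.8161, -1.0498)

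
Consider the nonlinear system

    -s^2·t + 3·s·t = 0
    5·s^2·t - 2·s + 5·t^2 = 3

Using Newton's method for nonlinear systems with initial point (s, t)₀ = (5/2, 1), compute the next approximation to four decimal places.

(2.6461, 0.2337)

At (5/2, 1): F = (1.2500, 28.2500).
Jacobian J = [[-2·s·t + 3·t, -s^2 + 3·s], [10·s·t - 2, 5·s^2 + 10·t]].
At the point, J = [[-2.0000, 1.2500], [23.0000, 41.2500]] (det J = -111.2500).
Solving J·Δ = −F gives Δ = (0.1461, -0.7663).
Then the next iterate is (s, t)₁ = (2.6461, 0.2337).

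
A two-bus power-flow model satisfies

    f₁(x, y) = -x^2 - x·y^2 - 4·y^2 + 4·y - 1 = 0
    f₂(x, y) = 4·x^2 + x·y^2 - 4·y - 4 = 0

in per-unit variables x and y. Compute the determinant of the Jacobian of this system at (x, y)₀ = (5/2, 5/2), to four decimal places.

J = [[-2·x - y^2, -2·x·y - 8·y + 4], [8·x + y^2, 2·x·y - 4]].
At the point, J = [[-11.2500, -28.5000], [26.2500, 8.5000]].
det J = 652.5000.

652.5000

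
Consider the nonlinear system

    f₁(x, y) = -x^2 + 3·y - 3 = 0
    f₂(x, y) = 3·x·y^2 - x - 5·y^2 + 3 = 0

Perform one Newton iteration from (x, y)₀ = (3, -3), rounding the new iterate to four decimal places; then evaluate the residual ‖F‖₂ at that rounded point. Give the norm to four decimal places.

890.7278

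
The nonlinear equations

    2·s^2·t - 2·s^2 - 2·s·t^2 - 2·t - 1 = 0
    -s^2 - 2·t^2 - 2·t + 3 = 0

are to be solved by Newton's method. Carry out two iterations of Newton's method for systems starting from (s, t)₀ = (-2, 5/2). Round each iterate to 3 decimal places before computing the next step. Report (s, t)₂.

At (-2, 5/2): F = (31.000, -18.500).
Jacobian J = [[4·s·t - 4·s - 2·t^2, 2·s^2 - 4·s·t - 2], [-2·s, -4·t - 2]].
At the point, J = [[-24.500, 26.000], [4.000, -12.000]] (det J = 190.000).
Solving J·Δ = −F gives Δ = (-0.574, -1.733).
Then the next iterate is (s, t)₁ = (-2.574, 0.767).
Round to (-2.574, 0.767) and repeat: F = (-2.59296, -6.33605), J = [[1.22239, 19.14798], [5.148, -5.068]].
Δ = (1.283, 0.053), so (s, t)₂ = (-1.291, 0.820).

(-1.291, 0.820)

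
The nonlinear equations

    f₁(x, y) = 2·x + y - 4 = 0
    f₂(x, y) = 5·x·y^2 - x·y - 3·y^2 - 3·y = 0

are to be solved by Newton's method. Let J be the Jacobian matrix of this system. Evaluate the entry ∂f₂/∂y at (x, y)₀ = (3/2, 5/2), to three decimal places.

∂f₂/∂y = 10·x·y - x - 6·y - 3.
At (3/2, 5/2) this is 18.000.

18.000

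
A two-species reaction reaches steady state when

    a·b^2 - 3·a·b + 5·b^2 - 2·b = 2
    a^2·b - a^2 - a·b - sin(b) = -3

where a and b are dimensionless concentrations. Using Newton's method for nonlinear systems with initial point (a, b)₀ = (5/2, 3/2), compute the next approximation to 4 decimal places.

(1.7665, 1.3250)

At (5/2, 3/2): F = (0.6250, 1.377505).
Jacobian J = [[b^2 - 3·b, 2·a·b - 3·a + 10·b - 2], [2·a·b - 2·a - b, a^2 - a - cos(b)]].
At the point, J = [[-2.2500, 13.0000], [1.0000, 3.679263]] (det J = -21.278341).
Solving J·Δ = −F gives Δ = (-0.7335, -0.1750).
Then the next iterate is (a, b)₁ = (1.7665, 1.3250).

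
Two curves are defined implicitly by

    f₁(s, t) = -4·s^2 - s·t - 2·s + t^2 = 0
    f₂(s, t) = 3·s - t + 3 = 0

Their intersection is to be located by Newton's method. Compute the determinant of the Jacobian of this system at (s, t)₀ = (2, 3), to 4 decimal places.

J = [[-8·s - t - 2, -s + 2·t], [3, -1]].
At the point, J = [[-21.0000, 4.0000], [3.0000, -1.0000]].
det J = 9.0000.

9.0000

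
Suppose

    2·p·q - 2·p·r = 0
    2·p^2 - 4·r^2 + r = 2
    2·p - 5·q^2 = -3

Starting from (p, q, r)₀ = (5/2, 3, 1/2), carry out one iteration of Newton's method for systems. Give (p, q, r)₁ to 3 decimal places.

At (5/2, 3, 1/2): F = (12.500, 10.000, -37.000).
Jacobian J = [[2·q - 2·r, 2·p, -2·p], [4·p, 0, -8·r + 1], [2, -10·q, 0]].
At the point, J = [[5.000, 5.000, -5.000], [10.000, 0.000, -3.000], [2.000, -30.000, 0.000]] (det J = 1020.000).
Solving J·Δ = −F gives Δ = (-0.912, -1.294, 0.294).
Then the next iterate is (p, q, r)₁ = (1.588, 1.706, 0.794).

(1.588, 1.706, 0.794)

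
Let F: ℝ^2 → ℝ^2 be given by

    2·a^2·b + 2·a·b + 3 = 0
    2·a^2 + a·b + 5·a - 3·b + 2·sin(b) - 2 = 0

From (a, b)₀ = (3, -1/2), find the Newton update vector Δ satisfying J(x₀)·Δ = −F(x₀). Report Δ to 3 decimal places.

(-1.805, -0.151)

At (3, -1/2): F = (-9.000, 30.04115).
Jacobian J = [[4·a·b + 2·b, 2·a^2 + 2·a], [4·a + b + 5, a + 2·cos(b) - 3]].
At the point, J = [[-7.000, 24.000], [16.500, 1.75517]] (det J = -408.28616).
Solving J·Δ = −F gives Δ = (-1.805, -0.151).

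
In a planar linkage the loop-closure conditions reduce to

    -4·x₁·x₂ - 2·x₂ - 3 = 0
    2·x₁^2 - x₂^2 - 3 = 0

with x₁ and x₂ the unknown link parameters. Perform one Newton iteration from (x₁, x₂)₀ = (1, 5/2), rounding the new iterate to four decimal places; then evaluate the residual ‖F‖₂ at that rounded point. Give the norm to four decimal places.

5.7646

At (1, 5/2): F = (-18.0000, -7.2500).
Jacobian J = [[-4·x₂, -4·x₁ - 2], [4·x₁, -2·x₂]].
At the point, J = [[-10.0000, -6.0000], [4.0000, -5.0000]] (det J = 74.0000).
Solving J·Δ = −F gives Δ = (-0.6284, -1.9527).
Then the next iterate is (x₁, x₂)₁ = (0.3716, 0.5473).
Re-evaluating at (0.3716, 0.5473): F = (-4.908107, -3.023364), so ‖F‖₂ = 5.7646.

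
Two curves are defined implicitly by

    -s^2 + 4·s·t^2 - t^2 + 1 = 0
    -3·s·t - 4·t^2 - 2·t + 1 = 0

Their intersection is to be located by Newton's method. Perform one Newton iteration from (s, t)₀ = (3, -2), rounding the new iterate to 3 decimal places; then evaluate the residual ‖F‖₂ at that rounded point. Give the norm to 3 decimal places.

10.264

At (3, -2): F = (36.000, 7.000).
Jacobian J = [[-2·s + 4·t^2, 8·s·t - 2·t], [-3·t, -3·s - 8·t - 2]].
At the point, J = [[10.000, -44.000], [6.000, 5.000]] (det J = 314.000).
Solving J·Δ = −F gives Δ = (-1.554, 0.465).
Then the next iterate is (s, t)₁ = (1.446, -1.535).
Re-evaluating at (1.446, -1.535): F = (10.18126, 1.30393), so ‖F‖₂ = 10.264.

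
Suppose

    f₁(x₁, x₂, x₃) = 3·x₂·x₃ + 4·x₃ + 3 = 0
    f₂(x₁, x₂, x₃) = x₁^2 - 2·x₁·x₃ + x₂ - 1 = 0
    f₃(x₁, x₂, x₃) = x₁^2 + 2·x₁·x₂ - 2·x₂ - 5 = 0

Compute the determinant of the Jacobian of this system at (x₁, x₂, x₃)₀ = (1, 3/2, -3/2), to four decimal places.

J = [[0, 3·x₃, 3·x₂ + 4], [2·x₁ - 2·x₃, 1, -2·x₁], [2·x₁ + 2·x₂, 2·x₁ - 2, 0]].
At the point, J = [[0.0000, -4.5000, 8.5000], [5.0000, 1.0000, -2.0000], [5.0000, 0.0000, 0.0000]].
det J = 2.5000.

2.5000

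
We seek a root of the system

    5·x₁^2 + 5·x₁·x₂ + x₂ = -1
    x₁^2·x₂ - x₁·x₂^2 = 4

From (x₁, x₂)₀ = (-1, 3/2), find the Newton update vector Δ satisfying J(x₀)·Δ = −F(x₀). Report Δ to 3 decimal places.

At (-1, 3/2): F = (0.000, -0.250).
Jacobian J = [[10·x₁ + 5·x₂, 5·x₁ + 1], [2·x₁·x₂ - x₂^2, x₁^2 - 2·x₁·x₂]].
At the point, J = [[-2.500, -4.000], [-5.250, 4.000]] (det J = -31.000).
Solving J·Δ = −F gives Δ = (-0.032, 0.020).

(-0.032, 0.020)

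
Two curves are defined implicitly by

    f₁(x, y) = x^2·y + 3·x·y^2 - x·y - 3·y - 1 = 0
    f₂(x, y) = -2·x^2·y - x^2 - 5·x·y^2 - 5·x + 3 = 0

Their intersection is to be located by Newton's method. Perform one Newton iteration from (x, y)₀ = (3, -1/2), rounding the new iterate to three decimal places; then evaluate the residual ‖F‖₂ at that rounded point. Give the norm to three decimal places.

At (3, -1/2): F = (-0.250, -15.750).
Jacobian J = [[2·x·y + 3·y^2 - y, x^2 + 6·x·y - x - 3], [-4·x·y - 2·x - 5·y^2 - 5, -2·x^2 - 10·x·y]].
At the point, J = [[-1.750, -6.000], [-6.250, -3.000]] (det J = -32.250).
Solving J·Δ = −F gives Δ = (-2.907, 0.806).
Then the next iterate is (x, y)₁ = (0.093, 0.306).
Re-evaluating at (0.093, 0.306): F = (-1.91769, 2.47752), so ‖F‖₂ = 3.133.

3.133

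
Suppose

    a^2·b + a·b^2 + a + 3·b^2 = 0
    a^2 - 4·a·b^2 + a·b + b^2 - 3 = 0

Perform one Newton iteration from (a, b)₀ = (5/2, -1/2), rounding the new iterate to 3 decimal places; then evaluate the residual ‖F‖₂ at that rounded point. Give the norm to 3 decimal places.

At (5/2, -1/2): F = (0.750, -0.250).
Jacobian J = [[2·a·b + b^2 + 1, a^2 + 2·a·b + 6·b], [2·a - 4·b^2 + b, -8·a·b + a + 2·b]].
At the point, J = [[-1.250, 0.750], [3.500, 11.500]] (det J = -17.000).
Solving J·Δ = −F gives Δ = (0.518, -0.136).
Then the next iterate is (a, b)₁ = (3.018, -0.636).
Re-evaluating at (3.018, -0.636): F = (-0.34064, -0.28970), so ‖F‖₂ = 0.447.

0.447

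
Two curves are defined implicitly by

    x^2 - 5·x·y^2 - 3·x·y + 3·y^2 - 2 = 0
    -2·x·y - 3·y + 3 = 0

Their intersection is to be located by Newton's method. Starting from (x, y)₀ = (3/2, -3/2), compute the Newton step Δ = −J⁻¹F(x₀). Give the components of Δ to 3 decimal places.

(-19.833, -7.917)

At (3/2, -3/2): F = (-3.125, 12.000).
Jacobian J = [[2·x - 5·y^2 - 3·y, -10·x·y - 3·x + 6·y], [-2·y, -2·x - 3]].
At the point, J = [[-3.750, 9.000], [3.000, -6.000]] (det J = -4.500).
Solving J·Δ = −F gives Δ = (-19.833, -7.917).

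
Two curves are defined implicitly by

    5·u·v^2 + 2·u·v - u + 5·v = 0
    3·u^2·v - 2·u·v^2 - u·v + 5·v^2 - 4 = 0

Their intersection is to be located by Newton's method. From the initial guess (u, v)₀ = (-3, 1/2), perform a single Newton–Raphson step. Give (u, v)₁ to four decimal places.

(-1.4483, 0.5431)

At (-3, 1/2): F = (-1.2500, 13.7500).
Jacobian J = [[5·v^2 + 2·v - 1, 10·u·v + 2·u + 5], [6·u·v - 2·v^2 - v, 3·u^2 - 4·u·v - u + 10·v]].
At the point, J = [[1.2500, -16.0000], [-10.0000, 41.0000]] (det J = -108.7500).
Solving J·Δ = −F gives Δ = (1.5517, 0.0431).
Then the next iterate is (u, v)₁ = (-1.4483, 0.5431).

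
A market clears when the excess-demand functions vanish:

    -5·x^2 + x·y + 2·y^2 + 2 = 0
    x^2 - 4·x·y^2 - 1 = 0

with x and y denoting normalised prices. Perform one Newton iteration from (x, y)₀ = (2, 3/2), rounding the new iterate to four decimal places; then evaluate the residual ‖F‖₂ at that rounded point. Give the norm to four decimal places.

5.2299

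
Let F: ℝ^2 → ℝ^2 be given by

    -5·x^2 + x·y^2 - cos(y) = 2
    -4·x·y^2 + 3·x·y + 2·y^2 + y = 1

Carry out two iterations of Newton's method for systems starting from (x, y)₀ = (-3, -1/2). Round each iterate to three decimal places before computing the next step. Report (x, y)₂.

(-0.486, -0.412)

At (-3, -1/2): F = (-48.62758, 6.500).
Jacobian J = [[-10·x + y^2, 2·x·y + sin(y)], [-4·y^2 + 3·y, -8·x·y + 3·x + 4·y + 1]].
At the point, J = [[30.250, 2.52057], [-2.500, -22.000]] (det J = -659.19856).
Solving J·Δ = −F gives Δ = (1.598, 0.114).
Then the next iterate is (x, y)₁ = (-1.402, -0.386).
Round to (-1.402, -0.386) and repeat: F = (-12.96333, 1.37108), J = [[14.16900, 0.70586], [-1.75398, -9.07938]].
Δ = (0.916, -0.026), so (x, y)₂ = (-0.486, -0.412).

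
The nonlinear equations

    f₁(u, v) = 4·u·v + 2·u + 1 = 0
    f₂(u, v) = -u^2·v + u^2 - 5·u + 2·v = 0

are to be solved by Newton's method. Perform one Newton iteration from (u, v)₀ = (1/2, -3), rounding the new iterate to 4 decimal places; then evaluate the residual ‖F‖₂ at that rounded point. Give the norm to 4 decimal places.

At (1/2, -3): F = (-4.0000, -7.5000).
Jacobian J = [[4·v + 2, 4·u], [-2·u·v + 2·u - 5, -u^2 + 2]].
At the point, J = [[-10.0000, 2.0000], [-1.0000, 1.7500]] (det J = -15.5000).
Solving J·Δ = −F gives Δ = (0.5161, 4.5806).
Then the next iterate is (u, v)₁ = (1.0161, 1.5806).
Re-evaluating at (1.0161, 1.5806): F = (9.456391, -2.518746), so ‖F‖₂ = 9.7861.

9.7861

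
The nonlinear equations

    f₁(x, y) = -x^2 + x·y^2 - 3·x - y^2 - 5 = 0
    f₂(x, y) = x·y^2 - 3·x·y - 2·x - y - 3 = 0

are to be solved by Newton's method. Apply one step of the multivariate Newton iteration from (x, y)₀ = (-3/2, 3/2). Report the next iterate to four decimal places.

At (-3/2, 3/2): F = (-8.3750, 1.8750).
Jacobian J = [[-2·x + y^2 - 3, 2·x·y - 2·y], [y^2 - 3·y - 2, 2·x·y - 3·x - 1]].
At the point, J = [[2.2500, -7.5000], [-4.2500, -1.0000]] (det J = -34.1250).
Solving J·Δ = −F gives Δ = (0.6575, -0.9194).
Then the next iterate is (x, y)₁ = (-0.8425, 0.5806).

(-0.8425, 0.5806)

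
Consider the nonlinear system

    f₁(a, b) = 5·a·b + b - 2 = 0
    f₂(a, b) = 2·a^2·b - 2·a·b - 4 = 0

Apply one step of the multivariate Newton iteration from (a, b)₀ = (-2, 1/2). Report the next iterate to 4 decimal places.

(-6.0000, -1.3333)

At (-2, 1/2): F = (-6.5000, 2.0000).
Jacobian J = [[5·b, 5·a + 1], [4·a·b - 2·b, 2·a^2 - 2·a]].
At the point, J = [[2.5000, -9.0000], [-5.0000, 12.0000]] (det J = -15.0000).
Solving J·Δ = −F gives Δ = (-4.0000, -1.8333).
Then the next iterate is (a, b)₁ = (-6.0000, -1.3333).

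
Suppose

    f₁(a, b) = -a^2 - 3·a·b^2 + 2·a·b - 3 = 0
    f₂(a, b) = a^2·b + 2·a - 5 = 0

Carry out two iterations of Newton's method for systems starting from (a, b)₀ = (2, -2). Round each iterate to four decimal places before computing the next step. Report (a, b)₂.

At (2, -2): F = (-39.0000, -9.0000).
Jacobian J = [[-2·a - 3·b^2 + 2·b, -6·a·b + 2·a], [2·a·b + 2, a^2]].
At the point, J = [[-20.0000, 28.0000], [-6.0000, 4.0000]] (det J = 88.0000).
Solving J·Δ = −F gives Δ = (-1.0909, 0.6136).
Then the next iterate is (a, b)₁ = (0.9091, -1.3864).
Round to (0.9091, -1.3864) and repeat: F = (-11.589372, -4.327608), J = [[-10.357315, 9.380457], [-0.520752, 0.826463]].
Δ = (8.4398, 10.5542), so (a, b)₂ = (9.3489, 9.1678).

(9.3489, 9.1678)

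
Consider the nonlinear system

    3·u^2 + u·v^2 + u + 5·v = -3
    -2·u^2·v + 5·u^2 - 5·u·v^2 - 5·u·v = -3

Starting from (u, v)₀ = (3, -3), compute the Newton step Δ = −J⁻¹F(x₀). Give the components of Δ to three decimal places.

(-1.318, 0.622)

At (3, -3): F = (45.000, 12.000).
Jacobian J = [[6·u + v^2 + 1, 2·u·v + 5], [-4·u·v + 10·u - 5·v^2 - 5·v, -2·u^2 - 10·u·v - 5·u]].
At the point, J = [[28.000, -13.000], [36.000, 57.000]] (det J = 2064.000).
Solving J·Δ = −F gives Δ = (-1.318, 0.622).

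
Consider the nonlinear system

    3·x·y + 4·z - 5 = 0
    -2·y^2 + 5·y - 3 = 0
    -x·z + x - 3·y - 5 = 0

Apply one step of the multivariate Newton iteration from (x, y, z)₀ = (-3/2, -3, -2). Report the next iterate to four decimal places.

(-0.9562, -0.8824, 1.4810)

At (-3/2, -3, -2): F = (0.5000, -36.0000, -0.5000).
Jacobian J = [[3·y, 3·x, 4], [0, -4·y + 5, 0], [-z + 1, -3, -x]].
At the point, J = [[-9.0000, -4.5000, 4.0000], [0.0000, 17.0000, 0.0000], [3.0000, -3.0000, 1.5000]] (det J = -433.5000).
Solving J·Δ = −F gives Δ = (0.5438, 2.1176, 3.4810).
Then the next iterate is (x, y, z)₁ = (-0.9562, -0.8824, 1.4810).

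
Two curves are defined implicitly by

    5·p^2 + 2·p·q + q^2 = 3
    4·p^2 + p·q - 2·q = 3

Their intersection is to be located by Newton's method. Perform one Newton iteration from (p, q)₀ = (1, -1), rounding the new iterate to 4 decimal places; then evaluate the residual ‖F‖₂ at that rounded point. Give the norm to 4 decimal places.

1.0654

At (1, -1): F = (1.0000, 2.0000).
Jacobian J = [[10·p + 2·q, 2·p + 2·q], [8·p + q, p - 2]].
At the point, J = [[8.0000, 0.0000], [7.0000, -1.0000]] (det J = -8.0000).
Solving J·Δ = −F gives Δ = (-0.1250, 1.1250).
Then the next iterate is (p, q)₁ = (0.8750, 0.1250).
Re-evaluating at (0.8750, 0.1250): F = (1.0625, -0.078125), so ‖F‖₂ = 1.0654.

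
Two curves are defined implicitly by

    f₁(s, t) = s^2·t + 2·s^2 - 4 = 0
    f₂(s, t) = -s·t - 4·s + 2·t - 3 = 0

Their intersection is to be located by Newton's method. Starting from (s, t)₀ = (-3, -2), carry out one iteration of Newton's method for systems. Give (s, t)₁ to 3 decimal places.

(-2.389, -1.556)

At (-3, -2): F = (-4.000, -1.000).
Jacobian J = [[2·s·t + 4·s, s^2], [-t - 4, -s + 2]].
At the point, J = [[0.000, 9.000], [-2.000, 5.000]] (det J = 18.000).
Solving J·Δ = −F gives Δ = (0.611, 0.444).
Then the next iterate is (s, t)₁ = (-2.389, -1.556).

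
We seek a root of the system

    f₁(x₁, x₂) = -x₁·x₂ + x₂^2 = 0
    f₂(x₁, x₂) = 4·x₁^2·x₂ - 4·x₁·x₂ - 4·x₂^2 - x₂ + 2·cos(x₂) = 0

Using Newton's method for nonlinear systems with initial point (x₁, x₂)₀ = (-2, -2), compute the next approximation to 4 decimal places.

At (-2, -2): F = (0.0000, -62.832294).
Jacobian J = [[-x₂, -x₁ + 2·x₂], [8·x₁·x₂ - 4·x₂, 4·x₁^2 - 4·x₁ - 8·x₂ - 2·sin(x₂) - 1]].
At the point, J = [[2.0000, -2.0000], [40.0000, 40.818595]] (det J = 161.637190).
Solving J·Δ = −F gives Δ = (0.7774, 0.7774).
Then the next iterate is (x₁, x₂)₁ = (-1.2226, -1.2226).

(-1.2226, -1.2226)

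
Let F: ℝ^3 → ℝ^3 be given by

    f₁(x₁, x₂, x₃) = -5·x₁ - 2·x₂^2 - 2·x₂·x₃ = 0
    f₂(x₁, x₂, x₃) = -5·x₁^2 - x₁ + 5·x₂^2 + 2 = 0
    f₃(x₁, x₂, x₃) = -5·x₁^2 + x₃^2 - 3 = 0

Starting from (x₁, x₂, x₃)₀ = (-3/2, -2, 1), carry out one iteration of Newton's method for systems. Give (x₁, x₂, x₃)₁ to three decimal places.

At (-3/2, -2, 1): F = (3.500, 12.250, -13.250).
Jacobian J = [[-5, -4·x₂ - 2·x₃, -2·x₂], [-10·x₁ - 1, 10·x₂, 0], [-10·x₁, 0, 2·x₃]].
At the point, J = [[-5.000, 6.000, 4.000], [14.000, -20.000, 0.000], [15.000, 0.000, 2.000]] (det J = 1232.000).
Solving J·Δ = −F gives Δ = (1.093, 1.378, -1.575).
Then the next iterate is (x₁, x₂, x₃)₁ = (-0.407, -0.622, -0.575).

(-0.407, -0.622, -0.575)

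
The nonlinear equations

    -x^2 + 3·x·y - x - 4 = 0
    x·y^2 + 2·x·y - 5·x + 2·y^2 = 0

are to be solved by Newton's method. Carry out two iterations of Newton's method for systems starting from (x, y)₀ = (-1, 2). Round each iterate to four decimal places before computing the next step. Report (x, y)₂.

At (-1, 2): F = (-10.0000, 5.0000).
Jacobian J = [[-2·x + 3·y - 1, 3·x], [y^2 + 2·y - 5, 2·x·y + 2·x + 4·y]].
At the point, J = [[7.0000, -3.0000], [3.0000, 2.0000]] (det J = 23.0000).
Solving J·Δ = −F gives Δ = (0.2174, -2.8261).
Then the next iterate is (x, y)₁ = (-0.7826, -0.8261).
Round to (-0.7826, -0.8261) and repeat: F = (-1.890345, 6.036816), J = [[-1.9131, -2.3478], [-5.969759, -3.576588]].
Δ = (2.9183, -3.1831), so (x, y)₂ = (2.1357, -4.0092).

(2.1357, -4.0092)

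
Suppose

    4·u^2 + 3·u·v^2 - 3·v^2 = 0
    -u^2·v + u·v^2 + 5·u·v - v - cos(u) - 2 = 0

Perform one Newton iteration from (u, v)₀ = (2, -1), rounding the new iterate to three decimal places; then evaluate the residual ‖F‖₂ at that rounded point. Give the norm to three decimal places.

At (2, -1): F = (19.000, -4.58385).
Jacobian J = [[8·u + 3·v^2, 6·u·v - 6·v], [-2·u·v + v^2 + 5·v + sin(u), -u^2 + 2·u·v + 5·u - 1]].
At the point, J = [[19.000, -6.000], [0.90930, 1.000]] (det J = 24.45578).
Solving J·Δ = −F gives Δ = (0.348, 4.268).
Then the next iterate is (u, v)₁ = (2.348, 3.268).
Re-evaluating at (2.348, 3.268): F = (65.24162, 40.85901), so ‖F‖₂ = 76.980.

76.980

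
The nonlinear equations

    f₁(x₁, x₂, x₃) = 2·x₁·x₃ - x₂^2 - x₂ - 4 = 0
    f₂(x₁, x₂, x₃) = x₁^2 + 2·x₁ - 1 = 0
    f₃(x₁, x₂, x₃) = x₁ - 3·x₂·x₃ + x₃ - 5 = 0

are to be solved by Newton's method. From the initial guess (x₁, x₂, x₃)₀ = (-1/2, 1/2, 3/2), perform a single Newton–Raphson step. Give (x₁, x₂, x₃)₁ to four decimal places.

(1.2500, -0.6429, 2.7857)

At (-1/2, 1/2, 3/2): F = (-6.2500, -1.7500, -6.2500).
Jacobian J = [[2·x₃, -2·x₂ - 1, 2·x₁], [2·x₁ + 2, 0, 0], [1, -3·x₃, -3·x₂ + 1]].
At the point, J = [[3.0000, -2.0000, -1.0000], [1.0000, 0.0000, 0.0000], [1.0000, -4.5000, -0.5000]] (det J = 3.5000).
Solving J·Δ = −F gives Δ = (1.7500, -1.1429, 1.2857).
Then the next iterate is (x₁, x₂, x₃)₁ = (1.2500, -0.6429, 2.7857).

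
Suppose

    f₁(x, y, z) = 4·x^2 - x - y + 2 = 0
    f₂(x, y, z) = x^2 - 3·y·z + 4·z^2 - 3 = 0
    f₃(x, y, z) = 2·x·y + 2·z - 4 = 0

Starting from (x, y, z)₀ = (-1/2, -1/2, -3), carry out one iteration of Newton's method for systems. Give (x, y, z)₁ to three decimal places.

At (-1/2, -1/2, -3): F = (4.000, 28.750, -9.500).
Jacobian J = [[8·x - 1, -1, 0], [2·x, -3·z, -3·y + 8·z], [2·y, 2·x, 2]].
At the point, J = [[-5.000, -1.000, 0.000], [-1.000, 9.000, -22.500], [-1.000, -1.000, 2.000]] (det J = -2.000).
Solving J·Δ = −F gives Δ = (-87.125, 439.625, 181.000).
Then the next iterate is (x, y, z)₁ = (-87.625, 439.125, 178.000).

(-87.625, 439.125, 178.000)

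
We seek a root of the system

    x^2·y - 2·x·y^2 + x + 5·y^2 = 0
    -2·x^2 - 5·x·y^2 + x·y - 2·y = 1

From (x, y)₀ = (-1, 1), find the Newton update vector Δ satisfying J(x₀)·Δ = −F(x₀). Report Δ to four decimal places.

At (-1, 1): F = (7.0000, -1.0000).
Jacobian J = [[2·x·y - 2·y^2 + 1, x^2 - 4·x·y + 10·y], [-4·x - 5·y^2 + y, -10·x·y + x - 2]].
At the point, J = [[-3.0000, 15.0000], [0.0000, 7.0000]] (det J = -21.0000).
Solving J·Δ = −F gives Δ = (3.0476, 0.1429).

(3.0476, 0.1429)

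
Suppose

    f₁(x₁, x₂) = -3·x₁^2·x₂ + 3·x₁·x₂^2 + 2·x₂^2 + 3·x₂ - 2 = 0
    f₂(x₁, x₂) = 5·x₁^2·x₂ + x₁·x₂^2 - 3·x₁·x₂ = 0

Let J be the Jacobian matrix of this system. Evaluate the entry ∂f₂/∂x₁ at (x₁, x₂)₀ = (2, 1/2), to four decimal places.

∂f₂/∂x₁ = 10·x₁·x₂ + x₂^2 - 3·x₂.
At (2, 1/2) this is 8.7500.

8.7500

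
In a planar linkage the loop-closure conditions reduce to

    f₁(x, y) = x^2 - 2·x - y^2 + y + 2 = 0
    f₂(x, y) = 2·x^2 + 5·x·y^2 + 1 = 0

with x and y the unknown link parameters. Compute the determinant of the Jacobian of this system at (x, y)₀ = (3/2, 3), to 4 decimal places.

300.0000

J = [[2·x - 2, -2·y + 1], [4·x + 5·y^2, 10·x·y]].
At the point, J = [[1.0000, -5.0000], [51.0000, 45.0000]].
det J = 300.0000.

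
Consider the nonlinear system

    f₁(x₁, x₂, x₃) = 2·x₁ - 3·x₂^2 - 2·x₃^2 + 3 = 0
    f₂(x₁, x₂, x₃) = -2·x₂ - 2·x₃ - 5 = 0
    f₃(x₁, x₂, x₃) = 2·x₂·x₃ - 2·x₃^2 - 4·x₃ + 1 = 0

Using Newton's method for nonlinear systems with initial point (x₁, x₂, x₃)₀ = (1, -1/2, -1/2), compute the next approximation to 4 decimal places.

(2.5000, -4.2500, 1.7500)

At (1, -1/2, -1/2): F = (3.7500, -3.0000, 3.0000).
Jacobian J = [[2, -6·x₂, -4·x₃], [0, -2, -2], [0, 2·x₃, 2·x₂ - 4·x₃ - 4]].
At the point, J = [[2.0000, 3.0000, 2.0000], [0.0000, -2.0000, -2.0000], [0.0000, -1.0000, -3.0000]] (det J = 8.0000).
Solving J·Δ = −F gives Δ = (1.5000, -3.7500, 2.2500).
Then the next iterate is (x₁, x₂, x₃)₁ = (2.5000, -4.2500, 1.7500).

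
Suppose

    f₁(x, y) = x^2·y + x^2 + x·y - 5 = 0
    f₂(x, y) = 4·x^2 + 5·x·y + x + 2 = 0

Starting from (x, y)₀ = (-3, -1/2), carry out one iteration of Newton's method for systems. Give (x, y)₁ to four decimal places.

(-1.6861, 0.0998)

At (-3, -1/2): F = (1.0000, 42.5000).
Jacobian J = [[2·x·y + 2·x + y, x^2 + x], [8·x + 5·y + 1, 5·x]].
At the point, J = [[-3.5000, 6.0000], [-25.5000, -15.0000]] (det J = 205.5000).
Solving J·Δ = −F gives Δ = (1.3139, 0.5998).
Then the next iterate is (x, y)₁ = (-1.6861, 0.0998).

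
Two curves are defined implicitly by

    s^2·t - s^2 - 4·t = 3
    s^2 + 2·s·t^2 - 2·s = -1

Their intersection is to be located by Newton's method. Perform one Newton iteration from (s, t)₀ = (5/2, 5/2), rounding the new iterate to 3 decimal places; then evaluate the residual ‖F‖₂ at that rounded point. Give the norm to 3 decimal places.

At (5/2, 5/2): F = (-3.625, 33.500).
Jacobian J = [[2·s·t - 2·s, s^2 - 4], [2·s + 2·t^2 - 2, 4·s·t]].
At the point, J = [[7.500, 2.250], [15.500, 25.000]] (det J = 152.625).
Solving J·Δ = −F gives Δ = (1.088, -2.014).
Then the next iterate is (s, t)₁ = (3.588, 0.486).
Re-evaluating at (3.588, 0.486): F = (-11.56110, 8.39269), so ‖F‖₂ = 14.286.

14.286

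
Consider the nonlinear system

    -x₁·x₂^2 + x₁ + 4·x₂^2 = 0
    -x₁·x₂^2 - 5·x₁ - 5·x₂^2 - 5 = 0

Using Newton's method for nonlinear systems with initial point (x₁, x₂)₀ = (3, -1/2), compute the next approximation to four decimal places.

(-2.3333, -1.2500)

At (3, -1/2): F = (3.2500, -22.0000).
Jacobian J = [[-x₂^2 + 1, -2·x₁·x₂ + 8·x₂], [-x₂^2 - 5, -2·x₁·x₂ - 10·x₂]].
At the point, J = [[0.7500, -1.0000], [-5.2500, 8.0000]] (det J = 0.7500).
Solving J·Δ = −F gives Δ = (-5.3333, -0.7500).
Then the next iterate is (x₁, x₂)₁ = (-2.3333, -1.2500).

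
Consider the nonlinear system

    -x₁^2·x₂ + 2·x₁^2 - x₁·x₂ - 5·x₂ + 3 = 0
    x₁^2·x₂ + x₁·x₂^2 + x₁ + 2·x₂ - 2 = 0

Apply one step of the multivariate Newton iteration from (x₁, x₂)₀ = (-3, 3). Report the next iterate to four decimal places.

At (-3, 3): F = (-12.0000, 1.0000).
Jacobian J = [[-2·x₁·x₂ + 4·x₁ - x₂, -x₁^2 - x₁ - 5], [2·x₁·x₂ + x₂^2 + 1, x₁^2 + 2·x₁·x₂ + 2]].
At the point, J = [[3.0000, -11.0000], [-8.0000, -7.0000]] (det J = -109.0000).
Solving J·Δ = −F gives Δ = (0.8716, -0.8532).
Then the next iterate is (x₁, x₂)₁ = (-2.1284, 2.1468).

(-2.1284, 2.1468)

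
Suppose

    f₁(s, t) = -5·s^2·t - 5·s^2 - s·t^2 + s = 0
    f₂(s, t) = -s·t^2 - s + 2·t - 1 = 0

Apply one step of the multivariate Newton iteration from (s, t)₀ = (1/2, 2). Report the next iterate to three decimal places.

(0.600, -0.169)

At (1/2, 2): F = (-5.250, 0.500).
Jacobian J = [[-10·s·t - 10·s - t^2 + 1, -5·s^2 - 2·s·t], [-t^2 - 1, -2·s·t + 2]].
At the point, J = [[-18.000, -3.250], [-5.000, 0.000]] (det J = -16.250).
Solving J·Δ = −F gives Δ = (0.100, -2.169).
Then the next iterate is (s, t)₁ = (0.600, -0.169).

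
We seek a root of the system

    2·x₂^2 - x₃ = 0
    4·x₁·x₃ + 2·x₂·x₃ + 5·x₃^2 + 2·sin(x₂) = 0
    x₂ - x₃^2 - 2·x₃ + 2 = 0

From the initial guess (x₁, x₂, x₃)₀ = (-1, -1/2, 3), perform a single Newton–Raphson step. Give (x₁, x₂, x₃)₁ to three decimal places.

(0.442, -0.882, 1.265)

At (-1, -1/2, 3): F = (-2.500, 29.04115, -13.500).
Jacobian J = [[0, 4·x₂, -1], [4·x₃, 2·x₃ + 2·cos(x₂), 4·x₁ + 2·x₂ + 10·x₃], [0, 1, -2·x₃ - 2]].
At the point, J = [[0.000, -2.000, -1.000], [12.000, 7.75517, 25.000], [0.000, 1.000, -8.000]] (det J = -204.000).
Solving J·Δ = −F gives Δ = (1.442, -0.382, -1.735).
Then the next iterate is (x₁, x₂, x₃)₁ = (0.442, -0.882, 1.265).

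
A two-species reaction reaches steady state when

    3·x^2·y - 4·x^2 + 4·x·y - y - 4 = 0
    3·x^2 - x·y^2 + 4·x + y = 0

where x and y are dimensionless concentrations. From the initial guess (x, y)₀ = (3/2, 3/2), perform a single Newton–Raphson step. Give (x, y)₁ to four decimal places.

(0.5563, 1.7087)

At (3/2, 3/2): F = (4.6250, 10.8750).
Jacobian J = [[6·x·y - 8·x + 4·y, 3·x^2 + 4·x - 1], [6·x - y^2 + 4, -2·x·y + 1]].
At the point, J = [[7.5000, 11.7500], [10.7500, -3.5000]] (det J = -152.5625).
Solving J·Δ = −F gives Δ = (-0.9437, 0.2087).
Then the next iterate is (x, y)₁ = (0.5563, 1.7087).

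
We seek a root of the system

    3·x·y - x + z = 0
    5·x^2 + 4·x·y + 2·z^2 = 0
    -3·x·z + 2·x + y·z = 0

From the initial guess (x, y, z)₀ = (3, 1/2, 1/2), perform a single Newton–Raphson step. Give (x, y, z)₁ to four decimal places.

At (3, 1/2, 1/2): F = (2.0000, 51.5000, 1.7500).
Jacobian J = [[3·y - 1, 3·x, 1], [10·x + 4·y, 4·x, 4·z], [-3·z + 2, z, -3·x + y]].
At the point, J = [[0.5000, 9.0000, 1.0000], [32.0000, 12.0000, 2.0000], [0.5000, 0.5000, -8.5000]] (det J = 2415.5000).
Solving J·Δ = −F gives Δ = (-1.5608, -0.1472, 0.1054).
Then the next iterate is (x, y, z)₁ = (1.4392, 0.3528, 0.6054).

(1.4392, 0.3528, 0.6054)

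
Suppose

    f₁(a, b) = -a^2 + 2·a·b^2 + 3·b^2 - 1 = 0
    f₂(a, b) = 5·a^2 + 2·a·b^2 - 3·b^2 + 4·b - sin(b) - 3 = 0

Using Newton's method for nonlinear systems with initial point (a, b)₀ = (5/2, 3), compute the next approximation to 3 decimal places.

(1.584, 1.899)

At (5/2, 3): F = (64.750, 58.10888).
Jacobian J = [[-2·a + 2·b^2, 4·a·b + 6·b], [10·a + 2·b^2, 4·a·b - 6·b - cos(b) + 4]].
At the point, J = [[13.000, 48.000], [43.000, 16.98999]] (det J = -1843.13010).
Solving J·Δ = −F gives Δ = (-0.916, -1.101).
Then the next iterate is (a, b)₁ = (1.584, 1.899).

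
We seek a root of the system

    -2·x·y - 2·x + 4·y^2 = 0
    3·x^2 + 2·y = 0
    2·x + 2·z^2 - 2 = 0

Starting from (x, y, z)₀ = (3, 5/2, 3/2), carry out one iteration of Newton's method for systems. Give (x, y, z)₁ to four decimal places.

(1.3459, 1.3872, 0.6347)

At (3, 5/2, 3/2): F = (4.0000, 32.0000, 8.5000).
Jacobian J = [[-2·y - 2, -2·x + 8·y, 0], [6·x, 2, 0], [2, 0, 4·z]].
At the point, J = [[-7.0000, 14.0000, 0.0000], [18.0000, 2.0000, 0.0000], [2.0000, 0.0000, 6.0000]] (det J = -1596.0000).
Solving J·Δ = −F gives Δ = (-1.6541, -1.1128, -0.8653).
Then the next iterate is (x, y, z)₁ = (1.3459, 1.3872, 0.6347).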